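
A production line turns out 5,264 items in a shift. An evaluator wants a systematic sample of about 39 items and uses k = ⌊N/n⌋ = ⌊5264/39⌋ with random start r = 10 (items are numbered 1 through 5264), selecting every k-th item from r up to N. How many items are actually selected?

k = ⌊5264/39⌋ = 134
Achieved size = ⌊(5264 − 10)/134⌋ + 1 = ⌊5254/134⌋ + 1 = 39 + 1 = 40
(last selection: 10 + 39×134 = 5236 ≤ 5264; next would be 5370 > 5264)

40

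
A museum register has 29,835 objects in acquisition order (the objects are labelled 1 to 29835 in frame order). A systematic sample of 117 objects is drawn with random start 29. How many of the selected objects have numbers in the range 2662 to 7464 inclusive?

19

k = 29835/117 = 255
First selection ≥ 2662: 29 + ⌈(2662−29)/255⌉·255 = 29 + 11×255 = 2834
Last selection ≤ 7464: 29 + ⌊(7464−29)/255⌋·255 = 29 + 29×255 = 7424
Count = 29 − 11 + 1 = 19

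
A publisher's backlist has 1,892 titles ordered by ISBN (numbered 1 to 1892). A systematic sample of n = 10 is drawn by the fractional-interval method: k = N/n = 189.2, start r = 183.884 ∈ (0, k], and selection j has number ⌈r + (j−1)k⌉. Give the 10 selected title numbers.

184, 374, 563, 752, 941, 1130, 1320, 1509, 1698, 1887

j=1: r + 0k = 183.884 → ⌈·⌉ = 184
j=2: r + 1k = 373.084 → ⌈·⌉ = 374
j=3: r + 2k = 562.284 → ⌈·⌉ = 563
j=4: r + 3k = 751.484 → ⌈·⌉ = 752
j=5: r + 4k = 940.684 → ⌈·⌉ = 941
j=6: r + 5k = 1129.884 → ⌈·⌉ = 1130
j=7: r + 6k = 1319.084 → ⌈·⌉ = 1320
j=8: r + 7k = 1508.284 → ⌈·⌉ = 1509
j=9: r + 8k = 1697.484 → ⌈·⌉ = 1698
j=10: r + 9k = 1886.684 → ⌈·⌉ = 1887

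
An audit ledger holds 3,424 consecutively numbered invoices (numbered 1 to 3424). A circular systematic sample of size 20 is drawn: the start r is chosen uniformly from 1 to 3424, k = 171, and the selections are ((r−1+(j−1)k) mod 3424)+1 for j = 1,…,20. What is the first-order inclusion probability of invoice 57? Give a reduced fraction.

For each position j, as r ranges over 1…3424 the j-th selection hits every invoice exactly once, so invoice 57 is selected for exactly 20 of the 3424 starts.
Inclusion probability = 20/3424 = 5/856.

5/856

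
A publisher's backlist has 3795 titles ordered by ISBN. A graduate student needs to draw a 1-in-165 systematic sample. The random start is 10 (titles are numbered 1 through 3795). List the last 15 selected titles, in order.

9th selection = 10 + 8×165 = 1330
10th: 1330 + 165 = 1495
11th: 1495 + 165 = 1660
12th: 1660 + 165 = 1825
13th: 1825 + 165 = 1990
14th: 1990 + 165 = 2155
15th: 2155 + 165 = 2320
16th: 2320 + 165 = 2485
17th: 2485 + 165 = 2650
18th: 2650 + 165 = 2815
19th: 2815 + 165 = 2980
20th: 2980 + 165 = 3145
21st: 3145 + 165 = 3310
22nd: 3310 + 165 = 3475
23rd: 3475 + 165 = 3640

1330, 1495, 1660, 1825, 1990, 2155, 2320, 2485, 2650, 2815, 2980, 3145, 3310, 3475, 3640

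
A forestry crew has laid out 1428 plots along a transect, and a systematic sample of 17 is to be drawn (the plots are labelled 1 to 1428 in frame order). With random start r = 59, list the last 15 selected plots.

k = N/n = 1428/17 = 84
3rd selection = 59 + 2×84 = 227
4th: 227 + 84 = 311
5th: 311 + 84 = 395
6th: 395 + 84 = 479
7th: 479 + 84 = 563
8th: 563 + 84 = 647
9th: 647 + 84 = 731
10th: 731 + 84 = 815
11th: 815 + 84 = 899
12th: 899 + 84 = 983
13th: 983 + 84 = 1067
14th: 1067 + 84 = 1151
15th: 1151 + 84 = 1235
16th: 1235 + 84 = 1319
17th: 1319 + 84 = 1403

227, 311, 395, 479, 563, 647, 731, 815, 899, 983, 1067, 1151, 1235, 1319, 1403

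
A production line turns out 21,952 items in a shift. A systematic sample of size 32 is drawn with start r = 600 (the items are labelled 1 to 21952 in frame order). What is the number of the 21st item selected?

14320

k = 21952/32 = 686
21st selection = r + (21−1)·k = 600 + 20×686 = 600 + 13720 = 14320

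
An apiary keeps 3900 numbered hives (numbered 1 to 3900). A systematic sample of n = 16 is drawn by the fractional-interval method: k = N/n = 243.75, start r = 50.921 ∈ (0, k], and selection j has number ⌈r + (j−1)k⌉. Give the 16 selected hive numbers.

51, 295, 539, 783, 1026, 1270, 1514, 1758, 2001, 2245, 2489, 2733, 2976, 3220, 3464, 3708

j=1: r + 0k = 50.921 → ⌈·⌉ = 51
j=2: r + 1k = 294.671 → ⌈·⌉ = 295
j=3: r + 2k = 538.421 → ⌈·⌉ = 539
j=4: r + 3k = 782.171 → ⌈·⌉ = 783
j=5: r + 4k = 1025.921 → ⌈·⌉ = 1026
j=6: r + 5k = 1269.671 → ⌈·⌉ = 1270
j=7: r + 6k = 1513.421 → ⌈·⌉ = 1514
j=8: r + 7k = 1757.171 → ⌈·⌉ = 1758
j=9: r + 8k = 2000.921 → ⌈·⌉ = 2001
j=10: r + 9k = 2244.671 → ⌈·⌉ = 2245
j=11: r + 10k = 2488.421 → ⌈·⌉ = 2489
j=12: r + 11k = 2732.171 → ⌈·⌉ = 2733
j=13: r + 12k = 2975.921 → ⌈·⌉ = 2976
j=14: r + 13k = 3219.671 → ⌈·⌉ = 3220
j=15: r + 14k = 3463.421 → ⌈·⌉ = 3464
j=16: r + 15k = 3707.171 → ⌈·⌉ = 3708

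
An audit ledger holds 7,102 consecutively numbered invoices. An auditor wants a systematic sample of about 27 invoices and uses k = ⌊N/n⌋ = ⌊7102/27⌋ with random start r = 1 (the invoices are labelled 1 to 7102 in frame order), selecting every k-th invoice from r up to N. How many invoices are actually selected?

k = ⌊7102/27⌋ = 263
Achieved size = ⌊(7102 − 1)/263⌋ + 1 = ⌊7101/263⌋ + 1 = 27 + 1 = 28
(last selection: 1 + 27×263 = 7102 ≤ 7102; next would be 7365 > 7102)

28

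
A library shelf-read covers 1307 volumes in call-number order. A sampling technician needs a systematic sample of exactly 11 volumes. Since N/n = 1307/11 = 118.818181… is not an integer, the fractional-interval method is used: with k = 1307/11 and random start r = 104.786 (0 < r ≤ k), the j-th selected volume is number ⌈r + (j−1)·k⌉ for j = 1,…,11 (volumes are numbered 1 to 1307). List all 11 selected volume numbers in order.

105, 224, 343, 462, 581, 699, 818, 937, 1056, 1175, 1293

j=1: r + 0k = 104.786 → ⌈·⌉ = 105
j=2: r + 1k = 223.604181… → ⌈·⌉ = 224
j=3: r + 2k = 342.422363… → ⌈·⌉ = 343
j=4: r + 3k = 461.240545… → ⌈·⌉ = 462
j=5: r + 4k = 580.058727… → ⌈·⌉ = 581
j=6: r + 5k = 698.876909… → ⌈·⌉ = 699
j=7: r + 6k = 817.695090… → ⌈·⌉ = 818
j=8: r + 7k = 936.513272… → ⌈·⌉ = 937
j=9: r + 8k = 1055.331454… → ⌈·⌉ = 1056
j=10: r + 9k = 1174.149636… → ⌈·⌉ = 1175
j=11: r + 10k = 1292.967818… → ⌈·⌉ = 1293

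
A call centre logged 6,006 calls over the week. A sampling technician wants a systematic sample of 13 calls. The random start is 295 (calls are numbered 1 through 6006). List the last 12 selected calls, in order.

757, 1219, 1681, 2143, 2605, 3067, 3529, 3991, 4453, 4915, 5377, 5839

k = N/n = 6006/13 = 462
2nd selection = 295 + 1×462 = 757
3rd: 757 + 462 = 1219
4th: 1219 + 462 = 1681
5th: 1681 + 462 = 2143
6th: 2143 + 462 = 2605
7th: 2605 + 462 = 3067
8th: 3067 + 462 = 3529
9th: 3529 + 462 = 3991
10th: 3991 + 462 = 4453
11th: 4453 + 462 = 4915
12th: 4915 + 462 = 5377
13th: 5377 + 462 = 5839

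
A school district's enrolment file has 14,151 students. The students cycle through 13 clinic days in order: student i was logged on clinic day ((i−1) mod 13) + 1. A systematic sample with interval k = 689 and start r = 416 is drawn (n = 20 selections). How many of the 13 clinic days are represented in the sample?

Consecutive selections differ by k = 689, so their clinic day numbers differ by 689 mod 13 = 0.
gcd(689, 13) = 13, so the sample visits 13/13 = 1 distinct residues mod 13.
Start 416 is clinic day 13; the clinic days hit are 13.

1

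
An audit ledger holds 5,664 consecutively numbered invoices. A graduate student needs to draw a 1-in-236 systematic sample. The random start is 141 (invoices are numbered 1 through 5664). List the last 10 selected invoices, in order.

15th selection = 141 + 14×236 = 3445
16th: 3445 + 236 = 3681
17th: 3681 + 236 = 3917
18th: 3917 + 236 = 4153
19th: 4153 + 236 = 4389
20th: 4389 + 236 = 4625
21st: 4625 + 236 = 4861
22nd: 4861 + 236 = 5097
23rd: 5097 + 236 = 5333
24th: 5333 + 236 = 5569

3445, 3681, 3917, 4153, 4389, 4625, 4861, 5097, 5333, 5569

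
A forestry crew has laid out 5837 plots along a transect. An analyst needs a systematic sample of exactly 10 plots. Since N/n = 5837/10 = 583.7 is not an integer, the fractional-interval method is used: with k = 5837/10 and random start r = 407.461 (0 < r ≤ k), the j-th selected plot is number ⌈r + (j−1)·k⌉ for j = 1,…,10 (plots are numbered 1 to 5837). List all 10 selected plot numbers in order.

408, 992, 1575, 2159, 2743, 3326, 3910, 4494, 5078, 5661

j=1: r + 0k = 407.461 → ⌈·⌉ = 408
j=2: r + 1k = 991.161 → ⌈·⌉ = 992
j=3: r + 2k = 1574.861 → ⌈·⌉ = 1575
j=4: r + 3k = 2158.561 → ⌈·⌉ = 2159
j=5: r + 4k = 2742.261 → ⌈·⌉ = 2743
j=6: r + 5k = 3325.961 → ⌈·⌉ = 3326
j=7: r + 6k = 3909.661 → ⌈·⌉ = 3910
j=8: r + 7k = 4493.361 → ⌈·⌉ = 4494
j=9: r + 8k = 5077.061 → ⌈·⌉ = 5078
j=10: r + 9k = 5660.761 → ⌈·⌉ = 5661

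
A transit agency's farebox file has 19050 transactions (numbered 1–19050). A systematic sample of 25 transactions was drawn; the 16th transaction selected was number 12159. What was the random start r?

k = 19050/25 = 762
r = 12159 − (16−1)×762 = 12159 − 11430 = 729

729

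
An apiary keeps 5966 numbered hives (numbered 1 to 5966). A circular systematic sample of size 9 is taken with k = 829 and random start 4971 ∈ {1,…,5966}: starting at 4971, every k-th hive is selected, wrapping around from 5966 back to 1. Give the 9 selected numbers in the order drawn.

Selection 1: 4971
Selection 2: 4971 + 829 = 5800
Selection 3: 5800 + 829 = 6629 → 6629 − 5966 = 663
Selection 4: 663 + 829 = 1492
Selection 5: 1492 + 829 = 2321
Selection 6: 2321 + 829 = 3150
Selection 7: 3150 + 829 = 3979
Selection 8: 3979 + 829 = 4808
Selection 9: 4808 + 829 = 5637

4971, 5800, 663, 1492, 2321, 3150, 3979, 4808, 5637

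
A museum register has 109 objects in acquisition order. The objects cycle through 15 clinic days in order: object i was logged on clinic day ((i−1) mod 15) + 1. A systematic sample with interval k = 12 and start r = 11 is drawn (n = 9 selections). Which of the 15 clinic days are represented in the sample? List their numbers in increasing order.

2, 5, 8, 11, 14

Consecutive selections differ by k = 12, so their clinic day numbers differ by 12 mod 15 = 12.
gcd(12, 15) = 3, so the sample visits 15/3 = 5 distinct residues mod 15.
Start 11 is clinic day 11; the clinic days hit are 2, 5, 8, 11, 14.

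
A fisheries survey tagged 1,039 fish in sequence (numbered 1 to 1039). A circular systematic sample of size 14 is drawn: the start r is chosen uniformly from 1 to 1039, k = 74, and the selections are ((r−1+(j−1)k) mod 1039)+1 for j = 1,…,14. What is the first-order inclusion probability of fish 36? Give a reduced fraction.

For each position j, as r ranges over 1…1039 the j-th selection hits every fish exactly once, so fish 36 is selected for exactly 14 of the 1039 starts.
Inclusion probability = 14/1039.

14/1039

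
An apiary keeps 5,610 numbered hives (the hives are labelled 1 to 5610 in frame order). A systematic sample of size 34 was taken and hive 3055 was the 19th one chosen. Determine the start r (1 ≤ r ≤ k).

k = 5610/34 = 165
r = 3055 − (19−1)×165 = 3055 − 2970 = 85

85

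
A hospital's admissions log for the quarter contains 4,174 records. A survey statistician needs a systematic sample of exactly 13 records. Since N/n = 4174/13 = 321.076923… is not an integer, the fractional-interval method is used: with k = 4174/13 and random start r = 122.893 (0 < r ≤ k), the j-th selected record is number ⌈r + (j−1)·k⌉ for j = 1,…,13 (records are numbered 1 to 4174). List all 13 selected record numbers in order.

123, 444, 766, 1087, 1408, 1729, 2050, 2371, 2692, 3013, 3334, 3655, 3976

j=1: r + 0k = 122.893 → ⌈·⌉ = 123
j=2: r + 1k = 443.969923… → ⌈·⌉ = 444
j=3: r + 2k = 765.046846… → ⌈·⌉ = 766
j=4: r + 3k = 1086.123769… → ⌈·⌉ = 1087
j=5: r + 4k = 1407.200692… → ⌈·⌉ = 1408
j=6: r + 5k = 1728.277615… → ⌈·⌉ = 1729
j=7: r + 6k = 2049.354538… → ⌈·⌉ = 2050
j=8: r + 7k = 2370.431461… → ⌈·⌉ = 2371
j=9: r + 8k = 2691.508384… → ⌈·⌉ = 2692
j=10: r + 9k = 3012.585307… → ⌈·⌉ = 3013
j=11: r + 10k = 3333.662230… → ⌈·⌉ = 3334
j=12: r + 11k = 3654.739153… → ⌈·⌉ = 3655
j=13: r + 12k = 3975.816076… → ⌈·⌉ = 3976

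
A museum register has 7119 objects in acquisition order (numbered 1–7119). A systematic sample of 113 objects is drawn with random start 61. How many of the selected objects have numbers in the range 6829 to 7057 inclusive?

k = 7119/113 = 63
First selection ≥ 6829: 61 + ⌈(6829−61)/63⌉·63 = 61 + 108×63 = 6865
Last selection ≤ 7057: 61 + ⌊(7057−61)/63⌋·63 = 61 + 111×63 = 7054
Count = 111 − 108 + 1 = 4

4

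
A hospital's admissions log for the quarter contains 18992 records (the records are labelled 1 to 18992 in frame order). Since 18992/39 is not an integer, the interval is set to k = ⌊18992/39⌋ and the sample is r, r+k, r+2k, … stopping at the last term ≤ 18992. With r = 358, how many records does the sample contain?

k = ⌊18992/39⌋ = 486
Achieved size = ⌊(18992 − 358)/486⌋ + 1 = ⌊18634/486⌋ + 1 = 38 + 1 = 39
(last selection: 358 + 38×486 = 18826 ≤ 18992; next would be 19312 > 18992)

39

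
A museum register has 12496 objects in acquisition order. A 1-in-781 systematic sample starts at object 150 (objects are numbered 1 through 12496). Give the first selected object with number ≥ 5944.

6398

k = 781
Steps past start: ⌈(5944 − 150)/781⌉ = ⌈5794/781⌉ = 8
Selected object: 150 + 8×781 = 6398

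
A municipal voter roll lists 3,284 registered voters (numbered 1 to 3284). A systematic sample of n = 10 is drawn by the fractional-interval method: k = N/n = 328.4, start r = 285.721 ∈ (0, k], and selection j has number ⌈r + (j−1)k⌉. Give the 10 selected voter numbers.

286, 615, 943, 1271, 1600, 1928, 2257, 2585, 2913, 3242

j=1: r + 0k = 285.721 → ⌈·⌉ = 286
j=2: r + 1k = 614.121 → ⌈·⌉ = 615
j=3: r + 2k = 942.521 → ⌈·⌉ = 943
j=4: r + 3k = 1270.921 → ⌈·⌉ = 1271
j=5: r + 4k = 1599.321 → ⌈·⌉ = 1600
j=6: r + 5k = 1927.721 → ⌈·⌉ = 1928
j=7: r + 6k = 2256.121 → ⌈·⌉ = 2257
j=8: r + 7k = 2584.521 → ⌈·⌉ = 2585
j=9: r + 8k = 2912.921 → ⌈·⌉ = 2913
j=10: r + 9k = 3241.321 → ⌈·⌉ = 3242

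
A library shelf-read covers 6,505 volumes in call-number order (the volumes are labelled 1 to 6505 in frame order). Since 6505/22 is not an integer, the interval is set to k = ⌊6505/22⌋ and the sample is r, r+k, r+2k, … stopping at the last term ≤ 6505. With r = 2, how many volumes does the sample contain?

k = ⌊6505/22⌋ = 295
Achieved size = ⌊(6505 − 2)/295⌋ + 1 = ⌊6503/295⌋ + 1 = 22 + 1 = 23
(last selection: 2 + 22×295 = 6492 ≤ 6505; next would be 6787 > 6505)

23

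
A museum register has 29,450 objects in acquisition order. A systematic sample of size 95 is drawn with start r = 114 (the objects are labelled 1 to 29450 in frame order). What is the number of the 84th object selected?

25844

k = 29450/95 = 310
84th selection = r + (84−1)·k = 114 + 83×310 = 114 + 25730 = 25844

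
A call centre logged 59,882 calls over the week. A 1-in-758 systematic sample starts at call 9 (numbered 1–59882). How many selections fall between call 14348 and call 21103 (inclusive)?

k = 758
First selection ≥ 14348: 9 + ⌈(14348−9)/758⌉·758 = 9 + 19×758 = 14411
Last selection ≤ 21103: 9 + ⌊(21103−9)/758⌋·758 = 9 + 27×758 = 20475
Count = 27 − 19 + 1 = 9

9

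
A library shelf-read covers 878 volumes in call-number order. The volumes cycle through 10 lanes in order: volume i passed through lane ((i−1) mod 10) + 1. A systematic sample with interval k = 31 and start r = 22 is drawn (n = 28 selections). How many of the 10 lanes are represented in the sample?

Consecutive selections differ by k = 31, so their lane numbers differ by 31 mod 10 = 1.
gcd(31, 10) = 1, so the sample visits 10/1 = 10 distinct residues mod 10.
Start 22 is lane 2; the lanes hit are 1, 2, 3, 4, 5, 6, 7, 8, 9, 10.

10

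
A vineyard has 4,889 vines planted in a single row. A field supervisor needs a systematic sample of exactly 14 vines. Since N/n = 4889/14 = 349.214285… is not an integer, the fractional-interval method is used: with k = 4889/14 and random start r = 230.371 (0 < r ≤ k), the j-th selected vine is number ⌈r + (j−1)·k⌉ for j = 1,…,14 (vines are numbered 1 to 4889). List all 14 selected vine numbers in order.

231, 580, 929, 1279, 1628, 1977, 2326, 2675, 3025, 3374, 3723, 4072, 4421, 4771

j=1: r + 0k = 230.371 → ⌈·⌉ = 231
j=2: r + 1k = 579.585285… → ⌈·⌉ = 580
j=3: r + 2k = 928.799571… → ⌈·⌉ = 929
j=4: r + 3k = 1278.013857… → ⌈·⌉ = 1279
j=5: r + 4k = 1627.228142… → ⌈·⌉ = 1628
j=6: r + 5k = 1976.442428… → ⌈·⌉ = 1977
j=7: r + 6k = 2325.656714… → ⌈·⌉ = 2326
j=8: r + 7k = 2674.871 → ⌈·⌉ = 2675
j=9: r + 8k = 3024.085285… → ⌈·⌉ = 3025
j=10: r + 9k = 3373.299571… → ⌈·⌉ = 3374
j=11: r + 10k = 3722.513857… → ⌈·⌉ = 3723
j=12: r + 11k = 4071.728142… → ⌈·⌉ = 4072
j=13: r + 12k = 4420.942428… → ⌈·⌉ = 4421
j=14: r + 13k = 4770.156714… → ⌈·⌉ = 4771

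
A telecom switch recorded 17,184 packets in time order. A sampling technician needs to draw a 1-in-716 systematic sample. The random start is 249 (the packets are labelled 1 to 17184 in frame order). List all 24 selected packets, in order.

249, 965, 1681, 2397, 3113, 3829, 4545, 5261, 5977, 6693, 7409, 8125, 8841, 9557, 10273, 10989, 11705, 12421, 13137, 13853, 14569, 15285, 16001, 16717

packet 1: 249
packet 2: 249 + 716 = 965
packet 3: 965 + 716 = 1681
packet 4: 1681 + 716 = 2397
packet 5: 2397 + 716 = 3113
packet 6: 3113 + 716 = 3829
packet 7: 3829 + 716 = 4545
packet 8: 4545 + 716 = 5261
packet 9: 5261 + 716 = 5977
packet 10: 5977 + 716 = 6693
packet 11: 6693 + 716 = 7409
packet 12: 7409 + 716 = 8125
packet 13: 8125 + 716 = 8841
packet 14: 8841 + 716 = 9557
packet 15: 9557 + 716 = 10273
packet 16: 10273 + 716 = 10989
packet 17: 10989 + 716 = 11705
packet 18: 11705 + 716 = 12421
packet 19: 12421 + 716 = 13137
packet 20: 13137 + 716 = 13853
packet 21: 13853 + 716 = 14569
packet 22: 14569 + 716 = 15285
packet 23: 15285 + 716 = 16001
packet 24: 16001 + 716 = 16717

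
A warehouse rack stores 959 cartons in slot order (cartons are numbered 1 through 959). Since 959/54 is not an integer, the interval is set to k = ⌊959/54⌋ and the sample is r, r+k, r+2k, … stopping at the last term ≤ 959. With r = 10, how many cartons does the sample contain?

k = ⌊959/54⌋ = 17
Achieved size = ⌊(959 − 10)/17⌋ + 1 = ⌊949/17⌋ + 1 = 55 + 1 = 56
(last selection: 10 + 55×17 = 945 ≤ 959; next would be 962 > 959)

56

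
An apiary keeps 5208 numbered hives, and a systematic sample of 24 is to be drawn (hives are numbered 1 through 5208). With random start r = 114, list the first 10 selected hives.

k = N/n = 5208/24 = 217
hive 1: 114
hive 2: 114 + 217 = 331
hive 3: 331 + 217 = 548
hive 4: 548 + 217 = 765
hive 5: 765 + 217 = 982
hive 6: 982 + 217 = 1199
hive 7: 1199 + 217 = 1416
hive 8: 1416 + 217 = 1633
hive 9: 1633 + 217 = 1850
hive 10: 1850 + 217 = 2067

114, 331, 548, 765, 982, 1199, 1416, 1633, 1850, 2067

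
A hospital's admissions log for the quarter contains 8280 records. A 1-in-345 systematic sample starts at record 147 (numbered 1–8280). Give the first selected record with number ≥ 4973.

k = 345
Steps past start: ⌈(4973 − 147)/345⌉ = ⌈4826/345⌉ = 14
Selected record: 147 + 14×345 = 4977

4977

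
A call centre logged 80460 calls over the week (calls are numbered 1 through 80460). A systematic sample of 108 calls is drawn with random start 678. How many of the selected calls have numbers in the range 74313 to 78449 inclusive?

k = 80460/108 = 745
First selection ≥ 74313: 678 + ⌈(74313−678)/745⌉·745 = 678 + 99×745 = 74433
Last selection ≤ 78449: 678 + ⌊(78449−678)/745⌋·745 = 678 + 104×745 = 78158
Count = 104 − 99 + 1 = 6

6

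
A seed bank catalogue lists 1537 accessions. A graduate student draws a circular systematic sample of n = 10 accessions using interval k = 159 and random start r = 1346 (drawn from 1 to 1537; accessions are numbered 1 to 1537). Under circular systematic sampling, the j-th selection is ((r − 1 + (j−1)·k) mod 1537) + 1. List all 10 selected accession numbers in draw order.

1346, 1505, 127, 286, 445, 604, 763, 922, 1081, 1240

Selection 1: 1346
Selection 2: 1346 + 159 = 1505
Selection 3: 1505 + 159 = 1664 → 1664 − 1537 = 127
Selection 4: 127 + 159 = 286
Selection 5: 286 + 159 = 445
Selection 6: 445 + 159 = 604
Selection 7: 604 + 159 = 763
Selection 8: 763 + 159 = 922
Selection 9: 922 + 159 = 1081
Selection 10: 1081 + 159 = 1240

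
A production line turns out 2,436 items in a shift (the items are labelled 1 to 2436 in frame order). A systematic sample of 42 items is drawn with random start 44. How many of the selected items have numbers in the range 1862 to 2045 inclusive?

3

k = 2436/42 = 58
First selection ≥ 1862: 44 + ⌈(1862−44)/58⌉·58 = 44 + 32×58 = 1900
Last selection ≤ 2045: 44 + ⌊(2045−44)/58⌋·58 = 44 + 34×58 = 2016
Count = 34 − 32 + 1 = 3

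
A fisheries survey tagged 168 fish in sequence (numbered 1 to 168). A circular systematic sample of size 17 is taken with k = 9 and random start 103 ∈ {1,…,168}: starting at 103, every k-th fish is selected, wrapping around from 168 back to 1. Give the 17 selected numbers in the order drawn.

Selection 1: 103
Selection 2: 103 + 9 = 112
Selection 3: 112 + 9 = 121
Selection 4: 121 + 9 = 130
Selection 5: 130 + 9 = 139
Selection 6: 139 + 9 = 148
Selection 7: 148 + 9 = 157
Selection 8: 157 + 9 = 166
Selection 9: 166 + 9 = 175 → 175 − 168 = 7
Selection 10: 7 + 9 = 16
Selection 11: 16 + 9 = 25
Selection 12: 25 + 9 = 34
Selection 13: 34 + 9 = 43
Selection 14: 43 + 9 = 52
Selection 15: 52 + 9 = 61
Selection 16: 61 + 9 = 70
Selection 17: 70 + 9 = 79

103, 112, 121, 130, 139, 148, 157, 166, 7, 16, 25, 34, 43, 52, 61, 70, 79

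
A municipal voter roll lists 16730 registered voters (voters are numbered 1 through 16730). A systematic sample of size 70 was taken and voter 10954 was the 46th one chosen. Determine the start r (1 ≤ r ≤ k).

199

k = 16730/70 = 239
r = 10954 − (46−1)×239 = 10954 − 10755 = 199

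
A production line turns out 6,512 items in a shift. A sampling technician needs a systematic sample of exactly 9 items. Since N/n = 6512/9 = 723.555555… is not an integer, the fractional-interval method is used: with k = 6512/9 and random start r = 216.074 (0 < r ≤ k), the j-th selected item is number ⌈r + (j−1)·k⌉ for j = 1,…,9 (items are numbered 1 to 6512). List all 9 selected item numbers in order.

217, 940, 1664, 2387, 3111, 3834, 4558, 5281, 6005

j=1: r + 0k = 216.074 → ⌈·⌉ = 217
j=2: r + 1k = 939.629555… → ⌈·⌉ = 940
j=3: r + 2k = 1663.185111… → ⌈·⌉ = 1664
j=4: r + 3k = 2386.740666… → ⌈·⌉ = 2387
j=5: r + 4k = 3110.296222… → ⌈·⌉ = 3111
j=6: r + 5k = 3833.851777… → ⌈·⌉ = 3834
j=7: r + 6k = 4557.407333… → ⌈·⌉ = 4558
j=8: r + 7k = 5280.962888… → ⌈·⌉ = 5281
j=9: r + 8k = 6004.518444… → ⌈·⌉ = 6005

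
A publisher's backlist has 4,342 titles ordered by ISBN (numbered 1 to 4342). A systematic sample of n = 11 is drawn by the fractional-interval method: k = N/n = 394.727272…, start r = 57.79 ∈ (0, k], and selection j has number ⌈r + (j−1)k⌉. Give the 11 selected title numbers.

j=1: r + 0k = 57.79 → ⌈·⌉ = 58
j=2: r + 1k = 452.517272… → ⌈·⌉ = 453
j=3: r + 2k = 847.244545… → ⌈·⌉ = 848
j=4: r + 3k = 1241.971818… → ⌈·⌉ = 1242
j=5: r + 4k = 1636.699090… → ⌈·⌉ = 1637
j=6: r + 5k = 2031.426363… → ⌈·⌉ = 2032
j=7: r + 6k = 2426.153636… → ⌈·⌉ = 2427
j=8: r + 7k = 2820.880909… → ⌈·⌉ = 2821
j=9: r + 8k = 3215.608181… → ⌈·⌉ = 3216
j=10: r + 9k = 3610.335454… → ⌈·⌉ = 3611
j=11: r + 10k = 4005.062727… → ⌈·⌉ = 4006

58, 453, 848, 1242, 1637, 2032, 2427, 2821, 3216, 3611, 4006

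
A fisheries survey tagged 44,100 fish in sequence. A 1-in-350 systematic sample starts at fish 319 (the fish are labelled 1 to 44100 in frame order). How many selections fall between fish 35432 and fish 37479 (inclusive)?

k = 350
First selection ≥ 35432: 319 + ⌈(35432−319)/350⌉·350 = 319 + 101×350 = 35669
Last selection ≤ 37479: 319 + ⌊(37479−319)/350⌋·350 = 319 + 106×350 = 37419
Count = 106 − 101 + 1 = 6

6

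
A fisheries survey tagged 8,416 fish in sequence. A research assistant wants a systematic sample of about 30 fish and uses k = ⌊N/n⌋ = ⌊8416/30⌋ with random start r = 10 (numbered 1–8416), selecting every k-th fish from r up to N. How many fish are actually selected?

k = ⌊8416/30⌋ = 280
Achieved size = ⌊(8416 − 10)/280⌋ + 1 = ⌊8406/280⌋ + 1 = 30 + 1 = 31
(last selection: 10 + 30×280 = 8410 ≤ 8416; next would be 8690 > 8416)

31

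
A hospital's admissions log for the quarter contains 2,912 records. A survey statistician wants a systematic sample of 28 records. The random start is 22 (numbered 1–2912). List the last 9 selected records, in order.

1998, 2102, 2206, 2310, 2414, 2518, 2622, 2726, 2830

k = N/n = 2912/28 = 104
20th selection = 22 + 19×104 = 1998
21st: 1998 + 104 = 2102
22nd: 2102 + 104 = 2206
23rd: 2206 + 104 = 2310
24th: 2310 + 104 = 2414
25th: 2414 + 104 = 2518
26th: 2518 + 104 = 2622
27th: 2622 + 104 = 2726
28th: 2726 + 104 = 2830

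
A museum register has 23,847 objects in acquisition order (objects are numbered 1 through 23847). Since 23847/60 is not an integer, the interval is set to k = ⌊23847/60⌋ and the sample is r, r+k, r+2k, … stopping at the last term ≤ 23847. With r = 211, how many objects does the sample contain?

k = ⌊23847/60⌋ = 397
Achieved size = ⌊(23847 − 211)/397⌋ + 1 = ⌊23636/397⌋ + 1 = 59 + 1 = 60
(last selection: 211 + 59×397 = 23634 ≤ 23847; next would be 24031 > 23847)

60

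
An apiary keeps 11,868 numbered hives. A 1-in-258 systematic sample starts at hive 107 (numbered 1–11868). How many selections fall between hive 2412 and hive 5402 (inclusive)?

12

k = 258
First selection ≥ 2412: 107 + ⌈(2412−107)/258⌉·258 = 107 + 9×258 = 2429
Last selection ≤ 5402: 107 + ⌊(5402−107)/258⌋·258 = 107 + 20×258 = 5267
Count = 20 − 9 + 1 = 12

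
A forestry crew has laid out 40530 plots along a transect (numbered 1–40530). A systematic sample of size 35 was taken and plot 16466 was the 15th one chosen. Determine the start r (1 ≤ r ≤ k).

k = 40530/35 = 1158
r = 16466 − (15−1)×1158 = 16466 − 16212 = 254

254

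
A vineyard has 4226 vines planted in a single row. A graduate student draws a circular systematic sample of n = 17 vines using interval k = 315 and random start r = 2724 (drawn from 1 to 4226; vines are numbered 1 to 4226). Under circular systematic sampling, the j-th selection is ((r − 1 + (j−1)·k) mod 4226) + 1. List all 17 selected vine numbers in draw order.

Selection 1: 2724
Selection 2: 2724 + 315 = 3039
Selection 3: 3039 + 315 = 3354
Selection 4: 3354 + 315 = 3669
Selection 5: 3669 + 315 = 3984
Selection 6: 3984 + 315 = 4299 → 4299 − 4226 = 73
Selection 7: 73 + 315 = 388
Selection 8: 388 + 315 = 703
Selection 9: 703 + 315 = 1018
Selection 10: 1018 + 315 = 1333
Selection 11: 1333 + 315 = 1648
Selection 12: 1648 + 315 = 1963
Selection 13: 1963 + 315 = 2278
Selection 14: 2278 + 315 = 2593
Selection 15: 2593 + 315 = 2908
Selection 16: 2908 + 315 = 3223
Selection 17: 3223 + 315 = 3538

2724, 3039, 3354, 3669, 3984, 73, 388, 703, 1018, 1333, 1648, 1963, 2278, 2593, 2908, 3223, 3538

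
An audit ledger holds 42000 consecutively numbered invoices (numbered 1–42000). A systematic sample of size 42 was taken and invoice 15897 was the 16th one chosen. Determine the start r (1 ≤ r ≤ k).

k = 42000/42 = 1000
r = 15897 − (16−1)×1000 = 15897 − 15000 = 897

897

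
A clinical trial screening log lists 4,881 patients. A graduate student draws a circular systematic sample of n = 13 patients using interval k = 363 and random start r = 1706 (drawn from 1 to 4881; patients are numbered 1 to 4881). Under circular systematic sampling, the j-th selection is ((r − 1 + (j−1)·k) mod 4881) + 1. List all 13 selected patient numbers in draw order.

Selection 1: 1706
Selection 2: 1706 + 363 = 2069
Selection 3: 2069 + 363 = 2432
Selection 4: 2432 + 363 = 2795
Selection 5: 2795 + 363 = 3158
Selection 6: 3158 + 363 = 3521
Selection 7: 3521 + 363 = 3884
Selection 8: 3884 + 363 = 4247
Selection 9: 4247 + 363 = 4610
Selection 10: 4610 + 363 = 4973 → 4973 − 4881 = 92
Selection 11: 92 + 363 = 455
Selection 12: 455 + 363 = 818
Selection 13: 818 + 363 = 1181

1706, 2069, 2432, 2795, 3158, 3521, 3884, 4247, 4610, 92, 455, 818, 1181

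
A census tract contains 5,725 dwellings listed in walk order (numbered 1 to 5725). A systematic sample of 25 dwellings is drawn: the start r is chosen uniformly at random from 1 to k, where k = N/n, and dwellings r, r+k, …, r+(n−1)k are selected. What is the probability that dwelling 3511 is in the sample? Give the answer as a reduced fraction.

1/229

k = 5725/25 = 229.
Dwelling 3511 is selected iff r ≡ 3511 (mod 229); exactly one such r in {1,…,229}.
Inclusion probability = 1/229.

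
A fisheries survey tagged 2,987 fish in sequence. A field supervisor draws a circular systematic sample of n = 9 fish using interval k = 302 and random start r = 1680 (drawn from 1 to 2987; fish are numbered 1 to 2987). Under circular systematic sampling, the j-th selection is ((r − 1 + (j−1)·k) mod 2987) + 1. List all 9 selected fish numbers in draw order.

Selection 1: 1680
Selection 2: 1680 + 302 = 1982
Selection 3: 1982 + 302 = 2284
Selection 4: 2284 + 302 = 2586
Selection 5: 2586 + 302 = 2888
Selection 6: 2888 + 302 = 3190 → 3190 − 2987 = 203
Selection 7: 203 + 302 = 505
Selection 8: 505 + 302 = 807
Selection 9: 807 + 302 = 1109

1680, 1982, 2284, 2586, 2888, 203, 505, 807, 1109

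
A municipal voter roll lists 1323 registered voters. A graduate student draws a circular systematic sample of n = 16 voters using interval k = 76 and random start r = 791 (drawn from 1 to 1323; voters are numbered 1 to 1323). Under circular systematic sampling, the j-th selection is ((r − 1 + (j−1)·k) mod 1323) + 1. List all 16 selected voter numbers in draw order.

791, 867, 943, 1019, 1095, 1171, 1247, 1323, 76, 152, 228, 304, 380, 456, 532, 608

Selection 1: 791
Selection 2: 791 + 76 = 867
Selection 3: 867 + 76 = 943
Selection 4: 943 + 76 = 1019
Selection 5: 1019 + 76 = 1095
Selection 6: 1095 + 76 = 1171
Selection 7: 1171 + 76 = 1247
Selection 8: 1247 + 76 = 1323
Selection 9: 1323 + 76 = 1399 → 1399 − 1323 = 76
Selection 10: 76 + 76 = 152
Selection 11: 152 + 76 = 228
Selection 12: 228 + 76 = 304
Selection 13: 304 + 76 = 380
Selection 14: 380 + 76 = 456
Selection 15: 456 + 76 = 532
Selection 16: 532 + 76 = 608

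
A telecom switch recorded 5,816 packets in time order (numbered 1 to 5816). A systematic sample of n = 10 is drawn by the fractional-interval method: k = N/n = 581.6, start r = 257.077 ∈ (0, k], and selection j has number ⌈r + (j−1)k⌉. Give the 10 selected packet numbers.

258, 839, 1421, 2002, 2584, 3166, 3747, 4329, 4910, 5492

j=1: r + 0k = 257.077 → ⌈·⌉ = 258
j=2: r + 1k = 838.677 → ⌈·⌉ = 839
j=3: r + 2k = 1420.277 → ⌈·⌉ = 1421
j=4: r + 3k = 2001.877 → ⌈·⌉ = 2002
j=5: r + 4k = 2583.477 → ⌈·⌉ = 2584
j=6: r + 5k = 3165.077 → ⌈·⌉ = 3166
j=7: r + 6k = 3746.677 → ⌈·⌉ = 3747
j=8: r + 7k = 4328.277 → ⌈·⌉ = 4329
j=9: r + 8k = 4909.877 → ⌈·⌉ = 4910
j=10: r + 9k = 5491.477 → ⌈·⌉ = 5492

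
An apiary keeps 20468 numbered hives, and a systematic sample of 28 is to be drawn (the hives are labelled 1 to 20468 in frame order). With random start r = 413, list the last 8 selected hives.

15033, 15764, 16495, 17226, 17957, 18688, 19419, 20150

k = N/n = 20468/28 = 731
21st selection = 413 + 20×731 = 15033
22nd: 15033 + 731 = 15764
23rd: 15764 + 731 = 16495
24th: 16495 + 731 = 17226
25th: 17226 + 731 = 17957
26th: 17957 + 731 = 18688
27th: 18688 + 731 = 19419
28th: 19419 + 731 = 20150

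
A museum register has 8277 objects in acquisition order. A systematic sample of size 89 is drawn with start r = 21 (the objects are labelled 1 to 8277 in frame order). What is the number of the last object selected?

k = 8277/89 = 93
89th selection = r + (89−1)·k = 21 + 88×93 = 21 + 8184 = 8205

8205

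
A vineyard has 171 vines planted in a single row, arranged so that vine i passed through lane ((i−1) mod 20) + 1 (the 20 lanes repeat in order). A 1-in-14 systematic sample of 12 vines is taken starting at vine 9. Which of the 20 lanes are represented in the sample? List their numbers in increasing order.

Consecutive selections differ by k = 14, so their lane numbers differ by 14 mod 20 = 14.
gcd(14, 20) = 2, so the sample visits 20/2 = 10 distinct residues mod 20.
Start 9 is lane 9; the lanes hit are 1, 3, 5, 7, 9, 11, 13, 15, 17, 19.

1, 3, 5, 7, 9, 11, 13, 15, 17, 19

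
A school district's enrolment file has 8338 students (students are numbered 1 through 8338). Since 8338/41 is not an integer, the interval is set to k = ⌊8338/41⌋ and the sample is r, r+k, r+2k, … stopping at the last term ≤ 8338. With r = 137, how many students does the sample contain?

41

k = ⌊8338/41⌋ = 203
Achieved size = ⌊(8338 − 137)/203⌋ + 1 = ⌊8201/203⌋ + 1 = 40 + 1 = 41
(last selection: 137 + 40×203 = 8257 ≤ 8338; next would be 8460 > 8338)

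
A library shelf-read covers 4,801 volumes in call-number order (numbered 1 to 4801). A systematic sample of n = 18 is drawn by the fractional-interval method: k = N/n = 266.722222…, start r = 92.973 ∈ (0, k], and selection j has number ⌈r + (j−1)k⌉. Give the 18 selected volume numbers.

j=1: r + 0k = 92.973 → ⌈·⌉ = 93
j=2: r + 1k = 359.695222… → ⌈·⌉ = 360
j=3: r + 2k = 626.417444… → ⌈·⌉ = 627
j=4: r + 3k = 893.139666… → ⌈·⌉ = 894
j=5: r + 4k = 1159.861888… → ⌈·⌉ = 1160
j=6: r + 5k = 1426.584111… → ⌈·⌉ = 1427
j=7: r + 6k = 1693.306333… → ⌈·⌉ = 1694
j=8: r + 7k = 1960.028555… → ⌈·⌉ = 1961
j=9: r + 8k = 2226.750777… → ⌈·⌉ = 2227
j=10: r + 9k = 2493.473 → ⌈·⌉ = 2494
j=11: r + 10k = 2760.195222… → ⌈·⌉ = 2761
j=12: r + 11k = 3026.917444… → ⌈·⌉ = 3027
j=13: r + 12k = 3293.639666… → ⌈·⌉ = 3294
j=14: r + 13k = 3560.361888… → ⌈·⌉ = 3561
j=15: r + 14k = 3827.084111… → ⌈·⌉ = 3828
j=16: r + 15k = 4093.806333… → ⌈·⌉ = 4094
j=17: r + 16k = 4360.528555… → ⌈·⌉ = 4361
j=18: r + 17k = 4627.250777… → ⌈·⌉ = 4628

93, 360, 627, 894, 1160, 1427, 1694, 1961, 2227, 2494, 2761, 3027, 3294, 3561, 3828, 4094, 4361, 4628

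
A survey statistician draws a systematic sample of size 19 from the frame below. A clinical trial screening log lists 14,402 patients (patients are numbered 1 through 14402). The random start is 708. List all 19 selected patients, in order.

k = N/n = 14402/19 = 758
patient 1: 708
patient 2: 708 + 758 = 1466
patient 3: 1466 + 758 = 2224
patient 4: 2224 + 758 = 2982
patient 5: 2982 + 758 = 3740
patient 6: 3740 + 758 = 4498
patient 7: 4498 + 758 = 5256
patient 8: 5256 + 758 = 6014
patient 9: 6014 + 758 = 6772
patient 10: 6772 + 758 = 7530
patient 11: 7530 + 758 = 8288
patient 12: 8288 + 758 = 9046
patient 13: 9046 + 758 = 9804
patient 14: 9804 + 758 = 10562
patient 15: 10562 + 758 = 11320
patient 16: 11320 + 758 = 12078
patient 17: 12078 + 758 = 12836
patient 18: 12836 + 758 = 13594
patient 19: 13594 + 758 = 14352

708, 1466, 2224, 2982, 3740, 4498, 5256, 6014, 6772, 7530, 8288, 9046, 9804, 10562, 11320, 12078, 12836, 13594, 14352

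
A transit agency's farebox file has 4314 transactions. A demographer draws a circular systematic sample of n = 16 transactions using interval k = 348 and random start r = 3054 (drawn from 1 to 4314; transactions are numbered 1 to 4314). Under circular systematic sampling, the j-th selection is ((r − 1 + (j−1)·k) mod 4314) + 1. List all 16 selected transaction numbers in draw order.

Selection 1: 3054
Selection 2: 3054 + 348 = 3402
Selection 3: 3402 + 348 = 3750
Selection 4: 3750 + 348 = 4098
Selection 5: 4098 + 348 = 4446 → 4446 − 4314 = 132
Selection 6: 132 + 348 = 480
Selection 7: 480 + 348 = 828
Selection 8: 828 + 348 = 1176
Selection 9: 1176 + 348 = 1524
Selection 10: 1524 + 348 = 1872
Selection 11: 1872 + 348 = 2220
Selection 12: 2220 + 348 = 2568
Selection 13: 2568 + 348 = 2916
Selection 14: 2916 + 348 = 3264
Selection 15: 3264 + 348 = 3612
Selection 16: 3612 + 348 = 3960

3054, 3402, 3750, 4098, 132, 480, 828, 1176, 1524, 1872, 2220, 2568, 2916, 3264, 3612, 3960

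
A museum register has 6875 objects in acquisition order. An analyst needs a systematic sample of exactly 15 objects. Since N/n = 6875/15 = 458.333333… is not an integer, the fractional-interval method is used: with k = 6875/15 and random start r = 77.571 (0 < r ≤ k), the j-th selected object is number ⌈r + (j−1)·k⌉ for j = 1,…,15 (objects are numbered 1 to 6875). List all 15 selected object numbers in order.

j=1: r + 0k = 77.571 → ⌈·⌉ = 78
j=2: r + 1k = 535.904333… → ⌈·⌉ = 536
j=3: r + 2k = 994.237666… → ⌈·⌉ = 995
j=4: r + 3k = 1452.571 → ⌈·⌉ = 1453
j=5: r + 4k = 1910.904333… → ⌈·⌉ = 1911
j=6: r + 5k = 2369.237666… → ⌈·⌉ = 2370
j=7: r + 6k = 2827.571 → ⌈·⌉ = 2828
j=8: r + 7k = 3285.904333… → ⌈·⌉ = 3286
j=9: r + 8k = 3744.237666… → ⌈·⌉ = 3745
j=10: r + 9k = 4202.571 → ⌈·⌉ = 4203
j=11: r + 10k = 4660.904333… → ⌈·⌉ = 4661
j=12: r + 11k = 5119.237666… → ⌈·⌉ = 5120
j=13: r + 12k = 5577.571 → ⌈·⌉ = 5578
j=14: r + 13k = 6035.904333… → ⌈·⌉ = 6036
j=15: r + 14k = 6494.237666… → ⌈·⌉ = 6495

78, 536, 995, 1453, 1911, 2370, 2828, 3286, 3745, 4203, 4661, 5120, 5578, 6036, 6495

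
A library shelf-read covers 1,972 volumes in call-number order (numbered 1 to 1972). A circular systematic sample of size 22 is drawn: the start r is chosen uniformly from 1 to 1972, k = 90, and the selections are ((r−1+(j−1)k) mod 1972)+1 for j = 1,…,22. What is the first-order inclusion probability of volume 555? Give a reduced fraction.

For each position j, as r ranges over 1…1972 the j-th selection hits every volume exactly once, so volume 555 is selected for exactly 22 of the 1972 starts.
Inclusion probability = 22/1972 = 11/986.

11/986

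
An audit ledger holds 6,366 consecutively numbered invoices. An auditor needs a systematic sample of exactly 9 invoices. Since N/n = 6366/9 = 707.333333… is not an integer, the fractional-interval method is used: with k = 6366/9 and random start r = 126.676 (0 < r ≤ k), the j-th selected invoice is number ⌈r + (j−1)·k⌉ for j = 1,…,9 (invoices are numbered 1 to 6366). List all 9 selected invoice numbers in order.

j=1: r + 0k = 126.676 → ⌈·⌉ = 127
j=2: r + 1k = 834.009333… → ⌈·⌉ = 835
j=3: r + 2k = 1541.342666… → ⌈·⌉ = 1542
j=4: r + 3k = 2248.676 → ⌈·⌉ = 2249
j=5: r + 4k = 2956.009333… → ⌈·⌉ = 2957
j=6: r + 5k = 3663.342666… → ⌈·⌉ = 3664
j=7: r + 6k = 4370.676 → ⌈·⌉ = 4371
j=8: r + 7k = 5078.009333… → ⌈·⌉ = 5079
j=9: r + 8k = 5785.342666… → ⌈·⌉ = 5786

127, 835, 1542, 2249, 2957, 3664, 4371, 5079, 5786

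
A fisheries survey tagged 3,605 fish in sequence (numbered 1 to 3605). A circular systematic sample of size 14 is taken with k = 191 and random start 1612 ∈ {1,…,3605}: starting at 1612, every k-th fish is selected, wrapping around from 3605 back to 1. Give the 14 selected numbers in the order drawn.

Selection 1: 1612
Selection 2: 1612 + 191 = 1803
Selection 3: 1803 + 191 = 1994
Selection 4: 1994 + 191 = 2185
Selection 5: 2185 + 191 = 2376
Selection 6: 2376 + 191 = 2567
Selection 7: 2567 + 191 = 2758
Selection 8: 2758 + 191 = 2949
Selection 9: 2949 + 191 = 3140
Selection 10: 3140 + 191 = 3331
Selection 11: 3331 + 191 = 3522
Selection 12: 3522 + 191 = 3713 → 3713 − 3605 = 108
Selection 13: 108 + 191 = 299
Selection 14: 299 + 191 = 490

1612, 1803, 1994, 2185, 2376, 2567, 2758, 2949, 3140, 3331, 3522, 108, 299, 490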